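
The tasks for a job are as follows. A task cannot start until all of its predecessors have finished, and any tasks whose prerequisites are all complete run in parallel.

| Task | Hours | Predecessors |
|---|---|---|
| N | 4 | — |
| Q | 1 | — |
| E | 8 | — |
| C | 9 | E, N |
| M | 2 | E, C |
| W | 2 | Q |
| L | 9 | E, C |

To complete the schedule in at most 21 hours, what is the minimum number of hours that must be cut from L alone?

Current finish: 26 hours; target: 21.
L is on every critical path, so each hour cut from L cuts the finish by one (this holds down to a finish of 19).
Need 26 − 21 = 5 hours off L → L becomes 4 hours, finish becomes 21.

5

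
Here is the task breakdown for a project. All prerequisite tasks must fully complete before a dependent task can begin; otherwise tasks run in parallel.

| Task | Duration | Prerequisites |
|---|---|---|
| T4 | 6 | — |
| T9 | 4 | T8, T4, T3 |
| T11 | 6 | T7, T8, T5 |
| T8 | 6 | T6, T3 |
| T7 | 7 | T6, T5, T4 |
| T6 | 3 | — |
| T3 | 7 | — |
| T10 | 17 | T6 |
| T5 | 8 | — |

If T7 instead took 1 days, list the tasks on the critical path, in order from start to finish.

Critical path before the change: T5→T7→T11 = 8+7+6 = 21 giving 21 days.
T7 lies on that path, so at 1 day the path becomes 15 days.
New critical path: T6→T10 = 3+17 = 20 ⇒ 20 days.

T6, T10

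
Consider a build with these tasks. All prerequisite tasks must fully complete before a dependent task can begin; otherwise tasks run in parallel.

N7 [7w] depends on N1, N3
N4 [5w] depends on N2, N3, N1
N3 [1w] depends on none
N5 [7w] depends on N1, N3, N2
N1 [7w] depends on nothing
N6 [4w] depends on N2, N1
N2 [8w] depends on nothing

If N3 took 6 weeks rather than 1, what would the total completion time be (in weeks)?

15

As given, the longest chain is N2→N5 = 8+7 = 15, so the finish is 15 weeks.
N3 is off the critical path — its longest chain is 8 weeks, giving 7 of slack.
No other chain overtakes it, so the finish is 15 weeks.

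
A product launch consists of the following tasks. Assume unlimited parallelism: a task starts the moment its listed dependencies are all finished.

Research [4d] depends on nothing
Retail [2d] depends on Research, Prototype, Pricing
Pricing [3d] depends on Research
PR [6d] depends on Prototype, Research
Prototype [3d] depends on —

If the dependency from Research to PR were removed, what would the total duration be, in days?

9

Original critical path: Research→PR = 4+6 = 10 ⇒ 10 days.
Without Research→PR, PR's earliest start moves from 4 to 3.
After: Research→Pricing→Retail = 4+3+2 = 9 → 9 days.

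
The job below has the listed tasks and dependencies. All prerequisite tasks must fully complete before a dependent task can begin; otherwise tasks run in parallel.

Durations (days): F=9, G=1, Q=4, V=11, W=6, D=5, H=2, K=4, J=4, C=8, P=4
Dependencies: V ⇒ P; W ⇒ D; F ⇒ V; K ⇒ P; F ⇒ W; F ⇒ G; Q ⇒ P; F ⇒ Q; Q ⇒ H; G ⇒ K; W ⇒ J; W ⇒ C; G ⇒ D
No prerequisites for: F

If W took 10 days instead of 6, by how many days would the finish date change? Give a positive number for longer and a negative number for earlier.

3

The binding path is F→V→P = 9+11+4 = 24; finish at 24 days.
W has 1 day of float (longest path through it is 23).
New critical path: F→W→C = 9+10+8 = 27 ⇒ 27 days.
Change in finish: 27 − 24 = +3 days.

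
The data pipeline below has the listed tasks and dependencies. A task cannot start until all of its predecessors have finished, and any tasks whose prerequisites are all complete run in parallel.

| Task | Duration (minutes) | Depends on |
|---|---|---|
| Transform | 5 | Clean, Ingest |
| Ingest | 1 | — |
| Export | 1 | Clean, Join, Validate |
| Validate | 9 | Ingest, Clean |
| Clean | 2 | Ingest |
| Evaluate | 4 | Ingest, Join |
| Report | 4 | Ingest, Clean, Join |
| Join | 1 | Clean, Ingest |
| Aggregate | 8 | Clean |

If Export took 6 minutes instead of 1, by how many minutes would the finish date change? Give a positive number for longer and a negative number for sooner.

As given, the longest chain is Ingest→Clean→Validate→Export = 1+2+9+1 = 13, so the finish is 13 minutes.
Export is on the critical path; changing it to 6 makes that path 18 minutes.
No other chain overtakes it, so the finish is 18 minutes.
Change in finish: 18 − 13 = +5 minutes.

5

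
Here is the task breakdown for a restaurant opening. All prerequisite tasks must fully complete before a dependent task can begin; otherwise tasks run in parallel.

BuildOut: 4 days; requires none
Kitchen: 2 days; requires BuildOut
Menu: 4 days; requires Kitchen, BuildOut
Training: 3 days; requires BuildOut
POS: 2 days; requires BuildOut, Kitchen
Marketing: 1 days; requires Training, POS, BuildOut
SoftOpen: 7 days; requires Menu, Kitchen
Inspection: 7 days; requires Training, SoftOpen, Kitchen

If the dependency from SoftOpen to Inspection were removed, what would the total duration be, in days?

With the dependency in place, BuildOut→Kitchen→Menu→SoftOpen→Inspection = 4+2+4+7+7 = 24 sets the finish at 24 days.
Without SoftOpen→Inspection, Inspection's earliest start moves from 17 to 7.
The longest chain is now BuildOut→Kitchen→Menu→SoftOpen = 4+2+4+7 = 17, so the plan takes 17 days.

17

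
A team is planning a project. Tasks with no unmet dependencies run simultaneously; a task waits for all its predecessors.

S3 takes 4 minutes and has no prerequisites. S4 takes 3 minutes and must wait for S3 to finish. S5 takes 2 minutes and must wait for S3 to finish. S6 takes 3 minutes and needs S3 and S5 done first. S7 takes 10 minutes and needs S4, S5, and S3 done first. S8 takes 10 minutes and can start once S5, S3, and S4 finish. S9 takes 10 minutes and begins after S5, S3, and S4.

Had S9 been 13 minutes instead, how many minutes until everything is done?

20

Baseline: S3→S4→S9 = 4+3+10 = 17 → 17 minutes.
S9 lies on that path, so at 13 minutes the path becomes 20 minutes.
The critical path is still S3→S4→S9; finish is now 20 minutes.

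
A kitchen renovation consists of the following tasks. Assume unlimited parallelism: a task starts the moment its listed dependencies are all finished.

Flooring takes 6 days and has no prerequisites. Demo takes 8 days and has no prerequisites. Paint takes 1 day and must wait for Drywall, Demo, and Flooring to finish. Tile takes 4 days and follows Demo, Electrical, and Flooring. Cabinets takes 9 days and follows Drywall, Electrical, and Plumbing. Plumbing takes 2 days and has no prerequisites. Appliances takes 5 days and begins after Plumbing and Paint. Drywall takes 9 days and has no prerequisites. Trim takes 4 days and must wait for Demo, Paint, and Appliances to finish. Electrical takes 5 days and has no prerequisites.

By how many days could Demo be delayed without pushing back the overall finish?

The longest chain is Drywall→Paint→Appliances→Trim = 9+1+5+4 = 19; overall finish 19 days.
The longest chain containing Demo totals 18 days.
So Demo can slip 9 − 8 = 1 day.

1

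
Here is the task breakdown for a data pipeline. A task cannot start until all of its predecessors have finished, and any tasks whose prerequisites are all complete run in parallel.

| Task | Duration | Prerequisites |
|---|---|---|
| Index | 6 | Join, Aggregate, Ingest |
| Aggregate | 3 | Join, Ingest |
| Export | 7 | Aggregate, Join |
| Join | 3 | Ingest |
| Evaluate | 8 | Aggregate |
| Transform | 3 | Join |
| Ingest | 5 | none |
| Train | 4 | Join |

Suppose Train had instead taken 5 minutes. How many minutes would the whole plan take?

As given, the longest chain is Ingest→Join→Aggregate→Evaluate = 5+3+3+8 = 19, so the finish is 19 minutes.
Train is off the critical path — its longest chain is 12 minutes, giving 7 of slack.
The critical path is still Ingest→Join→Aggregate→Evaluate; finish is now 19 minutes.

19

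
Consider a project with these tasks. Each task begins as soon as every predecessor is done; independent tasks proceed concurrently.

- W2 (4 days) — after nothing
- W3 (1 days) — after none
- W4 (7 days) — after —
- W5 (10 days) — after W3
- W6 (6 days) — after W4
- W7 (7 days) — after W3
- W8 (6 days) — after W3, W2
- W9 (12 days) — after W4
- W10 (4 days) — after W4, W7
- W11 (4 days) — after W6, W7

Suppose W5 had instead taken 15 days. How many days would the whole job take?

19

Baseline: W4→W9 = 7+12 = 19 → 19 days.
W5 has 8 days of float (longest path through it is 11).
No other chain overtakes it, so the finish is 19 days.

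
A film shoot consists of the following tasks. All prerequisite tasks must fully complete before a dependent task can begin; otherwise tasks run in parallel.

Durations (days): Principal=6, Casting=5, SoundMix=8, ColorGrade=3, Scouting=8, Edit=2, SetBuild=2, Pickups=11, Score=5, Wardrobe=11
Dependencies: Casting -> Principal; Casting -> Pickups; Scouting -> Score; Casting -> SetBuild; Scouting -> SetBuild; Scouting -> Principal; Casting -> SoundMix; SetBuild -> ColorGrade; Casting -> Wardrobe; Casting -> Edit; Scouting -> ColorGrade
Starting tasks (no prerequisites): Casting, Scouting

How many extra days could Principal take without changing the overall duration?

Critical path: Casting→Wardrobe = 5+11 = 16, so the finish is 16 days.
Longest path through Principal: 14 days (earliest finish 14, latest finish 16).
So Principal can slip 16 − 14 = 2 days.

2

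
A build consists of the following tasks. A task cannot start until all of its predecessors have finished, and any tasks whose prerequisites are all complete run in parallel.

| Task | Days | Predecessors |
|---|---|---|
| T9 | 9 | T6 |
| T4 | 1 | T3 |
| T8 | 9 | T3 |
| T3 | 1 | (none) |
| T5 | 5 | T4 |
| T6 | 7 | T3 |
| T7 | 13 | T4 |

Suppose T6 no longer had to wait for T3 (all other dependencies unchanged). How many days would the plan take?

With the dependency in place, T3→T6→T9 = 1+7+9 = 17 sets the finish at 17 days.
Without T3→T6, T6's earliest start moves from 1 to 0.
After: T6→T9 = 7+9 = 16 → 16 days.

16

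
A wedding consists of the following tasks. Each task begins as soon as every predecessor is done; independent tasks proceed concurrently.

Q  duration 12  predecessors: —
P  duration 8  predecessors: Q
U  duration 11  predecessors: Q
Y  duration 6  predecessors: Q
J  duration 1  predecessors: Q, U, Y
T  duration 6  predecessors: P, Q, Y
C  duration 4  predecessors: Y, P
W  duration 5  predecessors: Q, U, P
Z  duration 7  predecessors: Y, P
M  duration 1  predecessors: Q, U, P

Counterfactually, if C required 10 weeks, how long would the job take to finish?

30

The binding path is Q→U→W = 12+11+5 = 28; finish at 28 weeks.
The longest path through C is only 24 weeks, so C has float 4.
Now Q→P→C = 12+8+10 = 30 is longest, so the finish becomes 30 weeks.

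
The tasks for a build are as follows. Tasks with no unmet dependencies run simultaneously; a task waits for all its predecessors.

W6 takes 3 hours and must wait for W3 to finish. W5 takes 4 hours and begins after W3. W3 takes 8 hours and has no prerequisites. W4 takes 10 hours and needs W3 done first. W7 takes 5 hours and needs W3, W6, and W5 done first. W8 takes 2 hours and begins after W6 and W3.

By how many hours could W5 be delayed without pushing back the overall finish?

1

The longest chain is W3→W4 = 8+10 = 18; overall finish 18 hours.
Longest path through W5: 17 hours (earliest finish 12, latest finish 13).
So W5 can slip 13 − 12 = 1 hour.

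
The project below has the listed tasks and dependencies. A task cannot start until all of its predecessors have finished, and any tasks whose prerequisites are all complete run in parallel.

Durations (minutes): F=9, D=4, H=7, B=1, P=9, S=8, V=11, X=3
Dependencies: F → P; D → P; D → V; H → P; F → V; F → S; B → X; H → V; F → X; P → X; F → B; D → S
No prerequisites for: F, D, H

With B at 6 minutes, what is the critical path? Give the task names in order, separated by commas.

The binding path is F→P→X = 9+9+3 = 21; finish at 21 minutes.
B has 8 minutes of float (longest path through it is 13).
The critical path is still F→P→X; finish is now 21 minutes.

F, P, X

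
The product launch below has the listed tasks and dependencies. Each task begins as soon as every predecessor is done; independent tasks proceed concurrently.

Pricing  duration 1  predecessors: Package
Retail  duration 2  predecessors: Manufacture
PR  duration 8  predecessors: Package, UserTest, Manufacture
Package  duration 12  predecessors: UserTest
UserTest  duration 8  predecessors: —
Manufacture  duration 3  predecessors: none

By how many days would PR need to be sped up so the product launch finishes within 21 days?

7

Current finish: 28 days; target: 21.
PR is on every critical path, so each day cut from PR cuts the finish by one (this holds down to a finish of 21).
Need 28 − 21 = 7 days off PR → PR becomes 1 day, finish becomes 21.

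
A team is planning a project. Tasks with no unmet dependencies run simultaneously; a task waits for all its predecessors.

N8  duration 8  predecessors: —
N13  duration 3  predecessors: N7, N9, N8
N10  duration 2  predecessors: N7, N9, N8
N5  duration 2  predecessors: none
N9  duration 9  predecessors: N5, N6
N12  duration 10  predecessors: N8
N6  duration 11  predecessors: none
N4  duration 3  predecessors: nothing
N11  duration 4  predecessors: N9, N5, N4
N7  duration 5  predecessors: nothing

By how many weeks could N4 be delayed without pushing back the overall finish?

17

The longest chain is N6→N9→N11 = 11+9+4 = 24; overall finish 24 weeks.
N4 finishes as early as 3 and must finish by 20.
Slack of N4 = 17 − 0 = 17 weeks.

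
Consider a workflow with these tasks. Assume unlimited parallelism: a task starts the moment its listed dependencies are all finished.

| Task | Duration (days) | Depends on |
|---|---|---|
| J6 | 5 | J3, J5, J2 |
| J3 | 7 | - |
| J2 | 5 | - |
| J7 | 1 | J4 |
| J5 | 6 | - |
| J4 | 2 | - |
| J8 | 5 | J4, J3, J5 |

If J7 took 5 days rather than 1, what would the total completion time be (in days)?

Actual critical path: J3→J6 = 7+5 = 12 ⇒ 12 days.
J7 has 9 days of float (longest path through it is 3).
No other chain overtakes it, so the finish is 12 days.

12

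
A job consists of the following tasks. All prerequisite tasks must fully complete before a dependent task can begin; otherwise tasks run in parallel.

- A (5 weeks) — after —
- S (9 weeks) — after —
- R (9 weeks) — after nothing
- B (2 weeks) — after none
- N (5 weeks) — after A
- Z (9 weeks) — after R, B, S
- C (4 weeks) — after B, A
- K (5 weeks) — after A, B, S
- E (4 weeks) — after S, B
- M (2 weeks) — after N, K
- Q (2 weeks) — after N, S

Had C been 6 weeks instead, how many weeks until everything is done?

Critical path before the change: S→Z = 9+9 = 18 giving 18 weeks.
C is off the critical path — its longest chain is 9 weeks, giving 9 of slack.
The critical path is still S→Z; finish is now 18 weeks.

18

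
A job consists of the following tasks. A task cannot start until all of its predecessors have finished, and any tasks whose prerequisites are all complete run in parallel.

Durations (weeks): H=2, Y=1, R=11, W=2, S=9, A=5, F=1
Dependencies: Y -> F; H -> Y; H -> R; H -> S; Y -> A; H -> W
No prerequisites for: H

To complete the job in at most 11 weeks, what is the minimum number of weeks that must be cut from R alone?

2

Current finish: 13 weeks; target: 11.
R is on every critical path, so each week cut from R cuts the finish by one (this holds down to a finish of 11).
Need 13 − 11 = 2 weeks off R → R becomes 9 weeks, finish becomes 11.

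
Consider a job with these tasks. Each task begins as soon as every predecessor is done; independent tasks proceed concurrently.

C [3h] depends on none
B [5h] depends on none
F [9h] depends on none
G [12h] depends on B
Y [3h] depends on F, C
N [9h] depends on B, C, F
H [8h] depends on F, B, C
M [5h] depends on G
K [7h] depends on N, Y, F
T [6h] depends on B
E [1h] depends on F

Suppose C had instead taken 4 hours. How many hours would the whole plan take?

Critical path before the change: F→N→K = 9+9+7 = 25 giving 25 hours.
The longest path through C is only 19 hours, so C has float 6.
The critical path is still F→N→K; finish is now 25 hours.

25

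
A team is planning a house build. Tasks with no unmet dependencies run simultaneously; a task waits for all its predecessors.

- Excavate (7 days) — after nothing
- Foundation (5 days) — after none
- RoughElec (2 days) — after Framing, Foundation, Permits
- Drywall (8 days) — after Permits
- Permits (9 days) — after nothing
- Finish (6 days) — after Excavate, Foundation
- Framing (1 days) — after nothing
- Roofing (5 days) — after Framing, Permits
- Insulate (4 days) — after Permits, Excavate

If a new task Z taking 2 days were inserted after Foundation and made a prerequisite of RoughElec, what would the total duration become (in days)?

Originally the job takes 17 days.
With Z inserted, RoughElec now waits for max(Framing, Foundation, Permits, Z).
New critical path: Permits→Drywall = 9+8 = 17 ⇒ 17 days.

17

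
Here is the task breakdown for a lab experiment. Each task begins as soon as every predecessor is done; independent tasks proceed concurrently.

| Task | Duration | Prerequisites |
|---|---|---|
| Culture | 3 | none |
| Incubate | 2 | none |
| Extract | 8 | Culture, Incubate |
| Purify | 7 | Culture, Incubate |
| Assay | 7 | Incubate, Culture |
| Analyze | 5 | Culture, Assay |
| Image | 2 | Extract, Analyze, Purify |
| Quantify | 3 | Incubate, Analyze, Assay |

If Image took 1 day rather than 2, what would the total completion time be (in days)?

18

The binding path is Culture→Assay→Analyze→Quantify = 3+7+5+3 = 18; finish at 18 days.
Image has 1 day of float (longest path through it is 17).
No other chain overtakes it, so the finish is 18 days.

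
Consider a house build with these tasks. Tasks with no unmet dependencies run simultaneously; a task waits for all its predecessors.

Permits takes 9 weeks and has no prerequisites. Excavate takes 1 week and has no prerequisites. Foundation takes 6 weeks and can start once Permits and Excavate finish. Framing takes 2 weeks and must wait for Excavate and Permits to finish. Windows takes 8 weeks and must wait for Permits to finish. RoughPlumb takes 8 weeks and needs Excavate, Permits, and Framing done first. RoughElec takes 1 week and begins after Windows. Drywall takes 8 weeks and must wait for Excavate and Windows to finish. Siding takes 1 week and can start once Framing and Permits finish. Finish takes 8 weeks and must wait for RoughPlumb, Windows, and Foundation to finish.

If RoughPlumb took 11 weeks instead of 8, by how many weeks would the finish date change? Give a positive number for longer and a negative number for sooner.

As given, the longest chain is Permits→Framing→RoughPlumb→Finish = 9+2+8+8 = 27, so the finish is 27 weeks.
RoughPlumb is on the critical path; changing it to 11 makes that path 30 weeks.
No other chain overtakes it, so the finish is 30 weeks.
Change in finish: 30 − 27 = +3 weeks.

3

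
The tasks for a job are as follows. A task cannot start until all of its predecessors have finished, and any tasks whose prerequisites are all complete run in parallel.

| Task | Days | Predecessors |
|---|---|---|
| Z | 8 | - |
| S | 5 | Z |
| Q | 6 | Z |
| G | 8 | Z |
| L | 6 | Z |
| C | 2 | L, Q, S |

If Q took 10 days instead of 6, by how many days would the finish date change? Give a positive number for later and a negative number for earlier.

Baseline: Z→Q→C = 8+6+2 = 16 → 16 days.
Since Q is critical, the +4 change carries straight to that chain (now 20 days).
That remains the longest chain; total 20 days.
Change in finish: 20 − 16 = +4 days.

4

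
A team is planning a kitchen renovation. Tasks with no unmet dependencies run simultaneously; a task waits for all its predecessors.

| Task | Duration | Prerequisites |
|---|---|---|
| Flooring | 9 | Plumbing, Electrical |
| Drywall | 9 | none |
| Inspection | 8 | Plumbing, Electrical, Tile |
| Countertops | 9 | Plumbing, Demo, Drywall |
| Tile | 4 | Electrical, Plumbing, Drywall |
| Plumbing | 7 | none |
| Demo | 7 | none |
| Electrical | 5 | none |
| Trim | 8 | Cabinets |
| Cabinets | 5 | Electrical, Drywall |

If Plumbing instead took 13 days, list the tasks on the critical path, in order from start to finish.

Plumbing, Tile, Inspection

Actual critical path: Drywall→Cabinets→Trim = 9+5+8 = 22 ⇒ 22 days.
The longest path through Plumbing is only 19 days, so Plumbing has float 3.
New critical path: Plumbing→Tile→Inspection = 13+4+8 = 25 ⇒ 25 days.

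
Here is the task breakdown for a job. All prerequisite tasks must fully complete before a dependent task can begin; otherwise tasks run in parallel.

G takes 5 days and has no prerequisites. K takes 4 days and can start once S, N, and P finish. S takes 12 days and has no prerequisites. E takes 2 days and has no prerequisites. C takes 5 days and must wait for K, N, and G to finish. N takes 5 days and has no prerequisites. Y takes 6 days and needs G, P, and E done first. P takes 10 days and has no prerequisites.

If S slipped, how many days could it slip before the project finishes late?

0

The longest chain is S→K→C = 12+4+5 = 21; overall finish 21 days.
Longest path through S: 21 days (earliest finish 12, latest finish 12).
Float = 21 − 21 = 0.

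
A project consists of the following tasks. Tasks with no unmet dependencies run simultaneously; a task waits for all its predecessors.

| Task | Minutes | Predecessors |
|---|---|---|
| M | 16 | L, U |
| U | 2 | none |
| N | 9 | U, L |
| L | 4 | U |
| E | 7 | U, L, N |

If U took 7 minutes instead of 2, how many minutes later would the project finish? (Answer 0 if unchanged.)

The binding path is U→L→M = 2+4+16 = 22; finish at 22 minutes.
Since U is critical, the +5 change carries straight to that chain (now 27 minutes).
No other chain overtakes it, so the finish is 27 minutes.
Change in finish: 27 − 22 = +5 minutes.

5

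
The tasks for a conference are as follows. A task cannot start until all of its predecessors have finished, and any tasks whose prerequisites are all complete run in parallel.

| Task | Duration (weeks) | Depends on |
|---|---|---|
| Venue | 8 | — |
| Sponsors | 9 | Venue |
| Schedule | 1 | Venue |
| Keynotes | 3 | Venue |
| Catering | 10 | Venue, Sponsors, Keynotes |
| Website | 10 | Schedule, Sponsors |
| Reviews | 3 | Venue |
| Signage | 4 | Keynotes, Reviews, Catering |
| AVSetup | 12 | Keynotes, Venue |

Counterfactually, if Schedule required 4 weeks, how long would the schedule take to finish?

Baseline: Venue→Sponsors→Catering→Signage = 8+9+10+4 = 31 → 31 weeks.
The longest path through Schedule is only 19 weeks, so Schedule has float 12.
No other chain overtakes it, so the finish is 31 weeks.

31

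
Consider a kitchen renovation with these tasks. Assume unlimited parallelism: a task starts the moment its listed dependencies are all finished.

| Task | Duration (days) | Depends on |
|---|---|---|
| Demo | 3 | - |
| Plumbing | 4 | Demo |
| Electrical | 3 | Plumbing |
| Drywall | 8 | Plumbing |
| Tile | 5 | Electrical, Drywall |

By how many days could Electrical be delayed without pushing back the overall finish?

Critical path: Demo→Plumbing→Drywall→Tile = 3+4+8+5 = 20, so the finish is 20 days.
Electrical finishes as early as 10 and must finish by 15.
So Electrical can slip 15 − 10 = 5 days.

5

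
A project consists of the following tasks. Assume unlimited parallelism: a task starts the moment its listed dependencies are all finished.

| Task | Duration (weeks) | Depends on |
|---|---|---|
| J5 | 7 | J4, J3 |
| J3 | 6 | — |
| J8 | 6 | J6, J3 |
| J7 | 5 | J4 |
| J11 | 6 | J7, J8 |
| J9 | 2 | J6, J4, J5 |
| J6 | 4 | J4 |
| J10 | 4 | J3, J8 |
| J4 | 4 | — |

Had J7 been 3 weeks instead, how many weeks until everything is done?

Critical path before the change: J4→J6→J8→J11 = 4+4+6+6 = 20 giving 20 weeks.
J7 is off the critical path — its longest chain is 15 weeks, giving 5 of slack.
No other chain overtakes it, so the finish is 20 weeks.

20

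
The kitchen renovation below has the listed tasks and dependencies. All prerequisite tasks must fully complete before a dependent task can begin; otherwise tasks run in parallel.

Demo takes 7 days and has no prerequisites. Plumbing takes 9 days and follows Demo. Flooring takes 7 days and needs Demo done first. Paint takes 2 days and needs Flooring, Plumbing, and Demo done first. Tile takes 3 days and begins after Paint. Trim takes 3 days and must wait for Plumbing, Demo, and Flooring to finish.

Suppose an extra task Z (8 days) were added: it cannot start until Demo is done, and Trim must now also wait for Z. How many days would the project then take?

Originally the project takes 21 days.
With Z inserted, Trim now waits for max(Plumbing, Demo, Flooring, Z).
New critical path: Demo→Plumbing→Paint→Tile = 7+9+2+3 = 21 ⇒ 21 days.

21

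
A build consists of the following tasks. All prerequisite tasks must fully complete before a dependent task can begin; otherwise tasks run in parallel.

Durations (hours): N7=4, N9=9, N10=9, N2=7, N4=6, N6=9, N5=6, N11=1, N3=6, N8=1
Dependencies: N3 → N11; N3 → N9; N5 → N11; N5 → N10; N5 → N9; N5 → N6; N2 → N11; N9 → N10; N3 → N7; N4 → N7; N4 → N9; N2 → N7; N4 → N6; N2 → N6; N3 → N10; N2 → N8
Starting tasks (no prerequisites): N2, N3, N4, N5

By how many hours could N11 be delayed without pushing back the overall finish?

16

The longest chain is N3→N9→N10 = 6+9+9 = 24; overall finish 24 hours.
Longest path through N11: 8 hours (earliest finish 8, latest finish 24).
Float = 24 − 8 = 16.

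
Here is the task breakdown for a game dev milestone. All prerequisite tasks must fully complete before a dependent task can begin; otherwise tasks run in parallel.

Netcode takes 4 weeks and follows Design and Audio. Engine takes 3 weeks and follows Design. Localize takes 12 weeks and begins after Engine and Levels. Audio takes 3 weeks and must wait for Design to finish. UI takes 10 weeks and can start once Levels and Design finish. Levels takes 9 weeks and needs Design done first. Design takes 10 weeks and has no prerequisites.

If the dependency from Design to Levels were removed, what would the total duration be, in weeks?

25

Before: longest chain Design→Levels→Localize = 10+9+12 = 31, finish 31.
Without Design→Levels, Levels's earliest start moves from 10 to 0.
New critical path: Design→Engine→Localize = 10+3+12 = 25 ⇒ 25 weeks.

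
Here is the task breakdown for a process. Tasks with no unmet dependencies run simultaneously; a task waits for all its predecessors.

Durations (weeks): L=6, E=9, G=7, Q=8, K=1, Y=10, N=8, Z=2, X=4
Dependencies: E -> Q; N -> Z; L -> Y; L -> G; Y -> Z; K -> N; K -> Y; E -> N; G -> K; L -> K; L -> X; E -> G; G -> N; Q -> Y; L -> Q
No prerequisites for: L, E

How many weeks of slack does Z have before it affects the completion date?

Critical path: E→G→K→Y→Z = 9+7+1+10+2 = 29, so the finish is 29 weeks.
Z finishes as early as 29 and must finish by 29.
Slack of Z = 27 − 27 = 0 weeks.

0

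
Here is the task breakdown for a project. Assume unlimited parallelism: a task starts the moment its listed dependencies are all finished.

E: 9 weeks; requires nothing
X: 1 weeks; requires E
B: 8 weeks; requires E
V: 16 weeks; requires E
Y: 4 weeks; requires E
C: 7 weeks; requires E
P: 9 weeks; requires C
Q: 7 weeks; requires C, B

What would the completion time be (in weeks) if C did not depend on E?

Before: longest chain E→V = 9+16 = 25, finish 25.
Without E→C, C's earliest start moves from 9 to 0.
After: E→V = 9+16 = 25 → 25 weeks.

25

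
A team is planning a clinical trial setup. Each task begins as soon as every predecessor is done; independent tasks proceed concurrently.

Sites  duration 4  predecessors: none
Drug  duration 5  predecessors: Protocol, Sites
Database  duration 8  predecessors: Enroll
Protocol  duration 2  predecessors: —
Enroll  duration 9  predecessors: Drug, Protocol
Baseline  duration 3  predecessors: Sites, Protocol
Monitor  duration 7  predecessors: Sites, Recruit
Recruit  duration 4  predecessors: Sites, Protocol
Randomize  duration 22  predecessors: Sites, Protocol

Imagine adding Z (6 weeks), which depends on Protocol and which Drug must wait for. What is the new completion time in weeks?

30

Originally the clinical trial setup takes 26 weeks.
With Z inserted, Drug now waits for max(Protocol, Sites, Z).
New critical path: Protocol→Z→Drug→Enroll→Database = 2+6+5+9+8 = 30 ⇒ 30 weeks.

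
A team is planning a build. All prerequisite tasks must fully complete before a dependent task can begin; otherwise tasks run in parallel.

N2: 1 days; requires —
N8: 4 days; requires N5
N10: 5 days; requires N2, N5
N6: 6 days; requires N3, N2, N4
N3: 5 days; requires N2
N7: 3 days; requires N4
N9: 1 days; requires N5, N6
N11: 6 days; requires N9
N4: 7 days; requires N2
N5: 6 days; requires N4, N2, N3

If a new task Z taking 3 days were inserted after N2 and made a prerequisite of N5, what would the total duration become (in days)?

21

Originally the build takes 21 days.
With Z inserted, N5 now waits for max(N4, N2, N3, Z).
New critical path: N2→N4→N5→N9→N11 = 1+7+6+1+6 = 21 ⇒ 21 days.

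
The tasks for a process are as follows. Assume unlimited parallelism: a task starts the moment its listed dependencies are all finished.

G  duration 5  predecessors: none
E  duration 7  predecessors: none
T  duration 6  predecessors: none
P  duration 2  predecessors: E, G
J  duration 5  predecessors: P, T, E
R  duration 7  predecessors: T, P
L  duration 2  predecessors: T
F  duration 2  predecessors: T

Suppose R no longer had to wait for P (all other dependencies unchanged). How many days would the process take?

With the dependency in place, E→P→R = 7+2+7 = 16 sets the finish at 16 days.
Without P→R, R's earliest start moves from 9 to 6.
New critical path: E→P→J = 7+2+5 = 14 ⇒ 14 days.

14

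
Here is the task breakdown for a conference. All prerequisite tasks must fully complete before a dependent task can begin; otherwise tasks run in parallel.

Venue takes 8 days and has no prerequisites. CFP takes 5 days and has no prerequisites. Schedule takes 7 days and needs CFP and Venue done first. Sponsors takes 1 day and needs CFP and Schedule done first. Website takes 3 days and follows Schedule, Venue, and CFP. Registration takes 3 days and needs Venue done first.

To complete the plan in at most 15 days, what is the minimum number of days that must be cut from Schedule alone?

Current finish: 18 days; target: 15.
Schedule is on every critical path, so each day cut from Schedule cuts the finish by one (this holds down to a finish of 12).
Need 18 − 15 = 3 days off Schedule → Schedule becomes 4 days, finish becomes 15.

3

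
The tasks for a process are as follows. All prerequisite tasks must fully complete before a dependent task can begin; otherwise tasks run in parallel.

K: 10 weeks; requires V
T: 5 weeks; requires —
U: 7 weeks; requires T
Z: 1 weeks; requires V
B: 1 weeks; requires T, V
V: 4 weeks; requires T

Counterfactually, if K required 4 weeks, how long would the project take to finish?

13

Critical path before the change: T→V→K = 5+4+10 = 19 giving 19 weeks.
K lies on that path, so at 4 weeks the path becomes 13 weeks.
No other chain overtakes it, so the finish is 13 weeks.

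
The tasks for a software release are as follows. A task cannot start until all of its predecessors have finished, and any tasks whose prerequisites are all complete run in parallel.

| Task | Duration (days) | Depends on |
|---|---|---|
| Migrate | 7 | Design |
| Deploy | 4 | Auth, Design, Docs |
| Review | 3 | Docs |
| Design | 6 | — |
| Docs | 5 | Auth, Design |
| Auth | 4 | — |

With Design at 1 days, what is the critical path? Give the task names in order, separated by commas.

The binding path is Design→Docs→Deploy = 6+5+4 = 15; finish at 15 days.
Design lies on that path, so at 1 day the path becomes 10 days.
The binding chain switches to Auth→Docs→Deploy = 4+5+4 = 13; finish 13 days.

Auth, Docs, Deploy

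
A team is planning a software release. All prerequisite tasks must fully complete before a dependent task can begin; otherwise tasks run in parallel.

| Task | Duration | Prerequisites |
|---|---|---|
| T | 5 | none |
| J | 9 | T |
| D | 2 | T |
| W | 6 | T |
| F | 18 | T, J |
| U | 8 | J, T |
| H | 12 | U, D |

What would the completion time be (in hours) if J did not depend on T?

29

With the dependency in place, T→J→U→H = 5+9+8+12 = 34 sets the finish at 34 hours.
Without T→J, J's earliest start moves from 5 to 0.
New critical path: J→U→H = 9+8+12 = 29 ⇒ 29 hours.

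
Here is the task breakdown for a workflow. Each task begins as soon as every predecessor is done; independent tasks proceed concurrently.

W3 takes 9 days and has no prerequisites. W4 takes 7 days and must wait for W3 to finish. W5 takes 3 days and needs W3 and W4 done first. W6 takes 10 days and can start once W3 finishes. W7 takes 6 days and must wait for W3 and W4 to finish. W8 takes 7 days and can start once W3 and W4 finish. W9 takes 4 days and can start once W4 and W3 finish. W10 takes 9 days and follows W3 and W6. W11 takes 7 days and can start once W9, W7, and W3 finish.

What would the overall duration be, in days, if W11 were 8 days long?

30

As given, the longest chain is W3→W4→W7→W11 = 9+7+6+7 = 29, so the finish is 29 days.
W11 is on the critical path; changing it to 8 makes that path 30 days.
The critical path is still W3→W4→W7→W11; finish is now 30 days.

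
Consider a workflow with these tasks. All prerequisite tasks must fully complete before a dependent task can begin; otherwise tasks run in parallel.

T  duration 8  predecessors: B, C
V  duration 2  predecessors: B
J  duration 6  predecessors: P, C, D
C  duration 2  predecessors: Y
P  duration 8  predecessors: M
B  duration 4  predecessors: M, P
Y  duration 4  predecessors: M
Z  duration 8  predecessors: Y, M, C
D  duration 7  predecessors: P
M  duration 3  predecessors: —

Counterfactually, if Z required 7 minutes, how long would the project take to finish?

As given, the longest chain is M→P→D→J = 3+8+7+6 = 24, so the finish is 24 minutes.
Z has 7 minutes of float (longest path through it is 17).
The critical path is still M→P→D→J; finish is now 24 minutes.

24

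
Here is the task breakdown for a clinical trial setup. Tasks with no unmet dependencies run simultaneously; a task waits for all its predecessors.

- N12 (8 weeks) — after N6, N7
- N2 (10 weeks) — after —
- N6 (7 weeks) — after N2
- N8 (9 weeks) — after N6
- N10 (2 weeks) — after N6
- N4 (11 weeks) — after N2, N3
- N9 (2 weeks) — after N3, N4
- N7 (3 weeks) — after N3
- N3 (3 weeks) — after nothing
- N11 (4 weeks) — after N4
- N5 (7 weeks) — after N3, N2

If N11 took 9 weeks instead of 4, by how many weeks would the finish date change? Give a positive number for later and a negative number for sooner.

4

Critical path before the change: N2→N6→N8 = 10+7+9 = 26 giving 26 weeks.
The longest path through N11 is only 25 weeks, so N11 has float 1.
Now N2→N4→N11 = 10+11+9 = 30 is longest, so the finish becomes 30 weeks.
Change in finish: 30 − 26 = +4 weeks.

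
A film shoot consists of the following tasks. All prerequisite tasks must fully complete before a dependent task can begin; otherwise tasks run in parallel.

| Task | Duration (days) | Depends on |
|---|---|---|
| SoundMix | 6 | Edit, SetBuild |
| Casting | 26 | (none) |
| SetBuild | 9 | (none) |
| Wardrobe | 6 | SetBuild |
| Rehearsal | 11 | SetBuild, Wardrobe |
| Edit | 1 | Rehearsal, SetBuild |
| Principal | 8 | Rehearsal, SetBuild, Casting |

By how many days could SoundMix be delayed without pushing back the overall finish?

Casting→Principal = 26+8 = 34 sets the makespan at 34 days.
Longest path through SoundMix: 33 days (earliest finish 33, latest finish 34).
So SoundMix can slip 34 − 33 = 1 day.

1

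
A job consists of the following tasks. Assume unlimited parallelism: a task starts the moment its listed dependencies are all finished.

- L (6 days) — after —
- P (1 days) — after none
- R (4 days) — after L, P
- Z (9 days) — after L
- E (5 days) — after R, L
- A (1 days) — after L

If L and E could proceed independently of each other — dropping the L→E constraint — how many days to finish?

Before: longest chain L→R→E = 6+4+5 = 15, finish 15.
Dropping L→E doesn't change E's earliest start (10); another predecessor still binds.
The longest chain is now L→R→E = 6+4+5 = 15, so the job takes 15 days.

15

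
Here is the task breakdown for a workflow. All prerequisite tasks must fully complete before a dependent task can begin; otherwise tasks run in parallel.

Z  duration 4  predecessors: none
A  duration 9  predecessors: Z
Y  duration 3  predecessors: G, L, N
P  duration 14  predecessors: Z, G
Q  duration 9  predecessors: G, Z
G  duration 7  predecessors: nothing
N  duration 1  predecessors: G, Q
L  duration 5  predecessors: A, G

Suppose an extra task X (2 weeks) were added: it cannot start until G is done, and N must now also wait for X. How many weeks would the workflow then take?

21

Originally the workflow takes 21 weeks.
With X inserted, N now waits for max(G, Q, X).
New critical path: Z→A→L→Y = 4+9+5+3 = 21 ⇒ 21 weeks.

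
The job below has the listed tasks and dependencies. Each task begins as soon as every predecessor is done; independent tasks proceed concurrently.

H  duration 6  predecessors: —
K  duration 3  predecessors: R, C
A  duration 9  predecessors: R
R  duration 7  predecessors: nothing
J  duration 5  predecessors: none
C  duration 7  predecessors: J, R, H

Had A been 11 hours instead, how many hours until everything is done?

Critical path before the change: R→C→K = 7+7+3 = 17 giving 17 hours.
A has 1 hour of float (longest path through it is 16).
Now R→A = 7+11 = 18 is longest, so the finish becomes 18 hours.

18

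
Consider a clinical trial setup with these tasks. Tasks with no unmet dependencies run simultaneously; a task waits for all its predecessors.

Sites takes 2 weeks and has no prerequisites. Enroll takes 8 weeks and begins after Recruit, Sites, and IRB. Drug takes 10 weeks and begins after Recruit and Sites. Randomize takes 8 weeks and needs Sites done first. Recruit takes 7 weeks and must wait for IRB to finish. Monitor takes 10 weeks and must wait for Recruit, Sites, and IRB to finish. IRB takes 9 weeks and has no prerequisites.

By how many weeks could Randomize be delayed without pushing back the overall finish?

The longest chain is IRB→Recruit→Drug = 9+7+10 = 26; overall finish 26 weeks.
Longest path through Randomize: 10 weeks (earliest finish 10, latest finish 26).
So Randomize can slip 26 − 10 = 16 weeks.

16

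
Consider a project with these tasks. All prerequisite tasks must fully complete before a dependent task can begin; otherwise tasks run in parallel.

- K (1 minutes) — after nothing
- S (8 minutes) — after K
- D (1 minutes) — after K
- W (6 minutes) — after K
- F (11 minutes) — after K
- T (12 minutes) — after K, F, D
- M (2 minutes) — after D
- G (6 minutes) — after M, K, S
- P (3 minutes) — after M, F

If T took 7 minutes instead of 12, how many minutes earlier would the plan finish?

5

As given, the longest chain is K→F→T = 1+11+12 = 24, so the finish is 24 minutes.
T lies on that path, so at 7 minutes the path becomes 19 minutes.
The critical path is still K→F→T; finish is now 19 minutes.
Change in finish: 19 − 24 = -5 minutes.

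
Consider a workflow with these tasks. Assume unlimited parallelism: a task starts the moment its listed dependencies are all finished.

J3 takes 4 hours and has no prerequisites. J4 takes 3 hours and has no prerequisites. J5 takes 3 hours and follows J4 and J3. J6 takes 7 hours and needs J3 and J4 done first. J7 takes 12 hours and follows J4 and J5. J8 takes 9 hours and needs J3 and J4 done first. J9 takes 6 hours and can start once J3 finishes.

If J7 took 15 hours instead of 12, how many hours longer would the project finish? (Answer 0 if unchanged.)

As given, the longest chain is J3→J5→J7 = 4+3+12 = 19, so the finish is 19 hours.
J7 lies on that path, so at 15 hours the path becomes 22 hours.
No other chain overtakes it, so the finish is 22 hours.
Change in finish: 22 − 19 = +3 hours.

3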